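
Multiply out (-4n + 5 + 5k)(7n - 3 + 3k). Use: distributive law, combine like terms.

-28n^2 + 47n + 23kn - 15 + 15k^2

(-4n + 5 + 5k)(7n - 3 + 3k)
= -28n^2 + 12n - 12kn + 35n - 15 + 15k + 35kn - 15k + 15k^2    [distributive law]
= -28n^2 + 47n + 23kn - 15 + 15k^2    [combine like terms]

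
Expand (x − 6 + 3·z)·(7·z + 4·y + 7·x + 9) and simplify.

(x − 6 + 3·z)·(7·z + 4·y + 7·x + 9)
= 7·x·z + 4·x·y + 7·x^2 + 9·x − 42·z − 24·y − 42·x − 54 + 21·z^2 + 12·y·z + 21·x·z + 27·z    [distributive law]
= 28·x·z + 4·x·y + 7·x^2 − 33·x − 15·z − 24·y − 54 + 21·z^2 + 12·y·z    [combine like terms]

28·x·z + 4·x·y + 7·x^2 − 33·x − 15·z − 24·y − 54 + 21·z^2 + 12·y·z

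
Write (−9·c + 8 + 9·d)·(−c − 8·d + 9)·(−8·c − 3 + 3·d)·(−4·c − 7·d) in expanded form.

288·c⁴ + 2412·c³·d − 2740·c³ − 2427·c²·d + 279·c²·d² + 3076·c·d² − 4491·c·d³ + 1236·c² + 1503·c·d − 1155·d² − 1869·d³ + 864·c + 1512·d + 1512·d⁴

(−9·c + 8 + 9·d)·(−c − 8·d + 9)·(−8·c − 3 + 3·d)·(−4·c − 7·d)
= (9·c² + 72·c·d − 81·c − 8·c − 64·d + 72 − 9·c·d − 72·d² + 81·d)·(−8·c − 3 + 3·d)·(−4·c − 7·d)    [distributive law]
= (9·c² + 63·c·d − 89·c + 17·d + 72 − 72·d²)·(−8·c − 3 + 3·d)·(−4·c − 7·d)    [combine like terms]
= (−72·c³ − 27·c² + 27·c²·d − 504·c²·d − 189·c·d + 189·c·d² + 712·c² + 267·c − 267·c·d − 136·c·d − 51·d + 51·d² − 576·c − 216 + 216·d + 576·c·d² + 216·d² − 216·d³)·(−4·c − 7·d)    [distributive law]
= (−72·c³ + 685·c² − 477·c²·d − 592·c·d + 765·c·d² − 309·c + 165·d + 267·d² − 216 − 216·d³)·(−4·c − 7·d)    [combine like terms]
= 288·c⁴ + 504·c³·d − 2740·c³ − 4795·c²·d + 1908·c³·d + 3339·c²·d² + 2368·c²·d + 4144·c·d² − 3060·c²·d² − 5355·c·d³ + 1236·c² + 2163·c·d − 660·c·d − 1155·d² − 1068·c·d² − 1869·d³ + 864·c + 1512·d + 864·c·d³ + 1512·d⁴    [distributive law]
= 288·c⁴ + 2412·c³·d − 2740·c³ − 2427·c²·d + 279·c²·d² + 3076·c·d² − 4491·c·d³ + 1236·c² + 1503·c·d − 1155·d² − 1869·d³ + 864·c + 1512·d + 1512·d⁴    [combine like terms]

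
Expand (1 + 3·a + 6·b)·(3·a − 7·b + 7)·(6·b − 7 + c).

165·a·b − 168·a + 24·a·c + 504·b² − 203·b + 35·b·c − 49 + 7·c + 54·a²·b − 63·a² + 9·a²·c − 18·a·b² − 3·a·b·c − 252·b³ − 42·b²·c

(1 + 3·a + 6·b)·(3·a − 7·b + 7)·(6·b − 7 + c)
= (3·a − 7·b + 7 + 9·a² − 21·a·b + 21·a + 18·a·b − 42·b² + 42·b)·(6·b − 7 + c)    [distributive law]
= (24·a + 35·b + 7 + 9·a² − 3·a·b − 42·b²)·(6·b − 7 + c)    [combine like terms]
= 144·a·b − 168·a + 24·a·c + 210·b² − 245·b + 35·b·c + 42·b − 49 + 7·c + 54·a²·b − 63·a² + 9·a²·c − 18·a·b² + 21·a·b − 3·a·b·c − 252·b³ + 294·b² − 42·b²·c    [distributive law]
= 165·a·b − 168·a + 24·a·c + 504·b² − 203·b + 35·b·c − 49 + 7·c + 54·a²·b − 63·a² + 9·a²·c − 18·a·b² − 3·a·b·c − 252·b³ − 42·b²·c    [combine like terms]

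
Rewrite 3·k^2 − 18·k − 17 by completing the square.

3(k − 3)^2 − 44

3·k^2 − 18·k − 17
= 3(k^2 − 6·k) − 17    [factor out 3 from the k-terms]
= 3(k^2 − 6·k + 9 − 9) − 17    [add and subtract 9 inside the bracket]
= 3(k − 3)^2 − 27 − 17    [perfect-square identity]
= 3(k − 3)^2 − 44    [combine constants]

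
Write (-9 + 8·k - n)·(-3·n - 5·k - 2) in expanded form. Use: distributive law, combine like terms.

29·n + 29·k + 18 - 19·k·n - 40·k^2 + 3·n^2

(-9 + 8·k - n)·(-3·n - 5·k - 2)
= 27·n + 45·k + 18 - 24·k·n - 40·k^2 - 16·k + 3·n^2 + 5·k·n + 2·n    [distributive law]
= 29·n + 29·k + 18 - 19·k·n - 40·k^2 + 3·n^2    [combine like terms]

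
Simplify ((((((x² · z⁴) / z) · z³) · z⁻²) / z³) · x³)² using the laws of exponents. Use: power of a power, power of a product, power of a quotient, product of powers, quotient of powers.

((((((x² · z⁴) / z) · z³) · z⁻²) / z³) · x³)²
= ((((((x² · z⁴) / z) · z³) · z⁻²) / z³)²) · ((x³)²)    [power of a product]
= ((((((x² · z⁴) / z) · z³) · z⁻²)²) / ((z³)²)) · ((x³)²)    [power of a quotient]
= ((((((x² · z⁴) / z) · z³)²) · ((z⁻²)²)) / ((z³)²)) · ((x³)²)    [power of a product]
= ((((((x² · z⁴) / z)²) · ((z³)²)) · ((z⁻²)²)) / ((z³)²)) · ((x³)²)    [power of a product]
= ((((((x² · z⁴)²) / (z²)) · ((z³)²)) · ((z⁻²)²)) / ((z³)²)) · ((x³)²)    [power of a quotient]
= (((((((x²)²) · ((z⁴)²)) / (z²)) · ((z³)²)) · ((z⁻²)²)) / ((z³)²)) · ((x³)²)    [power of a product]
= (((((x⁴ · ((z⁴)²)) / (z²)) · ((z³)²)) · ((z⁻²)²)) / ((z³)²)) · ((x³)²)    [power of a power]
= (((((x⁴ · z⁸) / (z²)) · ((z³)²)) · ((z⁻²)²)) / ((z³)²)) · ((x³)²)    [power of a power]
= (((((x⁴ · z⁸) / z²) · z⁶) · ((z⁻²)²)) / ((z³)²)) · ((x³)²)    [power of a power]
= (((((x⁴ · z⁸) / z²) · z⁶) · z⁻⁴) / ((z³)²)) · ((x³)²)    [power of a power]
= (((((x⁴ · z⁸) / z²) · z⁶) · z⁻⁴) / z⁶) · ((x³)²)    [power of a power]
= (((((x⁴ · z⁸) / z²) · z⁶) · z⁻⁴) / z⁶) · x⁶    [power of a power]
= x¹⁰z²    [quotient of powers; product of powers]

x¹⁰z²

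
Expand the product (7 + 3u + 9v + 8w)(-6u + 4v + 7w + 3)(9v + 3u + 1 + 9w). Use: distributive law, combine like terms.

-174uv - 117u² + 30u - 105uw + 531v² + 244v + 1247vw + 262w + 713w² + 21 - 288u²v - 54u³ - 243u²w - 270uv² - 336uvw - 75uw² + 324v³ + 1179v²w + 1359vw² + 504w³

(7 + 3u + 9v + 8w)(-6u + 4v + 7w + 3)(9v + 3u + 1 + 9w)
= (-42u + 28v + 49w + 21 - 18u² + 12uv + 21uw + 9u - 54uv + 36v² + 63vw + 27v - 48uw + 32vw + 56w² + 24w)(9v + 3u + 1 + 9w)    [distributive law]
= (-33u + 55v + 73w + 21 - 18u² - 42uv - 27uw + 36v² + 95vw + 56w²)(9v + 3u + 1 + 9w)    [combine like terms]
= -297uv - 99u² - 33u - 297uw + 495v² + 165uv + 55v + 495vw + 657vw + 219uw + 73w + 657w² + 189v + 63u + 21 + 189w - 162u²v - 54u³ - 18u² - 162u²w - 378uv² - 126u²v - 42uv - 378uvw - 243uvw - 81u²w - 27uw - 243uw² + 324v³ + 108uv² + 36v² + 324v²w + 855v²w + 285uvw + 95vw + 855vw² + 504vw² + 168uw² + 56w² + 504w³    [distributive law]
= -174uv - 117u² + 30u - 105uw + 531v² + 244v + 1247vw + 262w + 713w² + 21 - 288u²v - 54u³ - 243u²w - 270uv² - 336uvw - 75uw² + 324v³ + 1179v²w + 1359vw² + 504w³    [combine like terms]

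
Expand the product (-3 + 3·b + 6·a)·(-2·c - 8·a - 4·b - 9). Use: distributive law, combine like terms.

(-3 + 3·b + 6·a)·(-2·c - 8·a - 4·b - 9)
= 6·c + 24·a + 12·b + 27 - 6·b·c - 24·a·b - 12·b^2 - 27·b - 12·a·c - 48·a^2 - 24·a·b - 54·a    [distributive law]
= 6·c - 30·a - 15·b + 27 - 6·b·c - 48·a·b - 12·b^2 - 12·a·c - 48·a^2    [combine like terms]

6·c - 30·a - 15·b + 27 - 6·b·c - 48·a·b - 12·b^2 - 12·a·c - 48·a^2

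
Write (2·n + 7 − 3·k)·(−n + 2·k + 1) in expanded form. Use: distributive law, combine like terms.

(2·n + 7 − 3·k)·(−n + 2·k + 1)
= −2·n^2 + 4·k·n + 2·n − 7·n + 14·k + 7 + 3·k·n − 6·k^2 − 3·k    [distributive law]
= −2·n^2 + 7·k·n − 5·n + 11·k + 7 − 6·k^2    [combine like terms]

−2·n^2 + 7·k·n − 5·n + 11·k + 7 − 6·k^2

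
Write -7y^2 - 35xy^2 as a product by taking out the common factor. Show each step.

7y^2(-1 - 5x)

-7y^2 - 35xy^2
= 7(-y^2 - 5xy^2)    [factor out 7]
= 7y^2(-1 - 5x)    [factor out y^2]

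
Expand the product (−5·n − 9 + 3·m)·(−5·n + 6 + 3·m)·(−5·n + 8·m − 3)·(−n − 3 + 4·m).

125·n⁴ + 525·n³ − 850·m·n³ − 1905·m·n² + 1685·m²·n² + 225·n² + 540·m·n + 1974·m²·n − 837·n − 1212·m³·n + 1863·m − 1323·m² − 486 − 612·m³ + 288·m⁴

(−5·n − 9 + 3·m)·(−5·n + 6 + 3·m)·(−5·n + 8·m − 3)·(−n − 3 + 4·m)
= (25·n² − 30·n − 15·m·n + 45·n − 54 − 27·m − 15·m·n + 18·m + 9·m²)·(−5·n + 8·m − 3)·(−n − 3 + 4·m)    [distributive law]
= (25·n² + 15·n − 30·m·n − 54 − 9·m + 9·m²)·(−5·n + 8·m − 3)·(−n − 3 + 4·m)    [combine like terms]
= (−125·n³ + 200·m·n² − 75·n² − 75·n² + 120·m·n − 45·n + 150·m·n² − 240·m²·n + 90·m·n + 270·n − 432·m + 162 + 45·m·n − 72·m² + 27·m − 45·m²·n + 72·m³ − 27·m²)·(−n − 3 + 4·m)    [distributive law]
= (−125·n³ + 350·m·n² − 150·n² + 255·m·n + 225·n − 285·m²·n − 405·m + 162 − 99·m² + 72·m³)·(−n − 3 + 4·m)    [combine like terms]
= 125·n⁴ + 375·n³ − 500·m·n³ − 350·m·n³ − 1050·m·n² + 1400·m²·n² + 150·n³ + 450·n² − 600·m·n² − 255·m·n² − 765·m·n + 1020·m²·n − 225·n² − 675·n + 900·m·n + 285·m²·n² + 855·m²·n − 1140·m³·n + 405·m·n + 1215·m − 1620·m² − 162·n − 486 + 648·m + 99·m²·n + 297·m² − 396·m³ − 72·m³·n − 216·m³ + 288·m⁴    [distributive law]
= 125·n⁴ + 525·n³ − 850·m·n³ − 1905·m·n² + 1685·m²·n² + 225·n² + 540·m·n + 1974·m²·n − 837·n − 1212·m³·n + 1863·m − 1323·m² − 486 − 612·m³ + 288·m⁴    [combine like terms]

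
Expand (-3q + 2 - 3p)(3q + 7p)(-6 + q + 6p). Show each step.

60q² - 9q³ - 84pq² + 230pq - 201p²q - 36q - 84p + 210p² - 126p³

(-3q + 2 - 3p)(3q + 7p)(-6 + q + 6p)
= (-9q² - 21pq + 6q + 14p - 9pq - 21p²)(-6 + q + 6p)    [distributive law]
= (-9q² - 30pq + 6q + 14p - 21p²)(-6 + q + 6p)    [combine like terms]
= 54q² - 9q³ - 54pq² + 180pq - 30pq² - 180p²q - 36q + 6q² + 36pq - 84p + 14pq + 84p² + 126p² - 21p²q - 126p³    [distributive law]
= 60q² - 9q³ - 84pq² + 230pq - 201p²q - 36q - 84p + 210p² - 126p³    [combine like terms]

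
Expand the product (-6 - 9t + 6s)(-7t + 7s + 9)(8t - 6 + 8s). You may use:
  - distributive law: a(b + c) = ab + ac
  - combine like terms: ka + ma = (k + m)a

(-6 - 9t + 6s)(-7t + 7s + 9)(8t - 6 + 8s)
= (42t - 42s - 54 + 63t^2 - 63st - 81t - 42st + 42s^2 + 54s)(8t - 6 + 8s)    [distributive law]
= (-39t + 12s - 54 + 63t^2 - 105st + 42s^2)(8t - 6 + 8s)    [combine like terms]
= -312t^2 + 234t - 312st + 96st - 72s + 96s^2 - 432t + 324 - 432s + 504t^3 - 378t^2 + 504st^2 - 840st^2 + 630st - 840s^2t + 336s^2t - 252s^2 + 336s^3    [distributive law]
= -690t^2 - 198t + 414st - 504s - 156s^2 + 324 + 504t^3 - 336st^2 - 504s^2t + 336s^3    [combine like terms]

-690t^2 - 198t + 414st - 504s - 156s^2 + 324 + 504t^3 - 336st^2 - 504s^2t + 336s^3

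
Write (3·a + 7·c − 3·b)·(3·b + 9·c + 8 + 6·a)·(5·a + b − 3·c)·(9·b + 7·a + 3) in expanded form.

−621·a^2·b^2 + 621·a^3·b + 327·a^2·b − 549·a·b^3 − 1194·a·b^2 + 741·a·b^2·c + 3081·a^2·b·c + 2966·a·b·c + 2037·a^3·c + 2329·a^2·c + 1539·a·b·c^2 + 756·a^2·c^2 − 852·a·c^2 + 1110·a^3 + 360·a^2 − 288·a·b + 624·a·c + 630·a^4 + 189·b^3·c + 1215·b^2·c + 729·b^2·c^2 − 1269·b·c^2 − 1701·b·c^3 − 1323·a·c^3 − 567·c^3 + 384·b·c − 504·c^2 − 81·b^4 − 243·b^3 − 72·b^2

(3·a + 7·c − 3·b)·(3·b + 9·c + 8 + 6·a)·(5·a + b − 3·c)·(9·b + 7·a + 3)
= (9·a·b + 27·a·c + 24·a + 18·a^2 + 21·b·c + 63·c^2 + 56·c + 42·a·c − 9·b^2 − 27·b·c − 24·b − 18·a·b)·(5·a + b − 3·c)·(9·b + 7·a + 3)    [distributive law]
= (−9·a·b + 69·a·c + 24·a + 18·a^2 − 6·b·c + 63·c^2 + 56·c − 9·b^2 − 24·b)·(5·a + b − 3·c)·(9·b + 7·a + 3)    [combine like terms]
= (−45·a^2·b − 9·a·b^2 + 27·a·b·c + 345·a^2·c + 69·a·b·c − 207·a·c^2 + 120·a^2 + 24·a·b − 72·a·c + 90·a^3 + 18·a^2·b − 54·a^2·c − 30·a·b·c − 6·b^2·c + 18·b·c^2 + 315·a·c^2 + 63·b·c^2 − 189·c^3 + 280·a·c + 56·b·c − 168·c^2 − 45·a·b^2 − 9·b^3 + 27·b^2·c − 120·a·b − 24·b^2 + 72·b·c)·(9·b + 7·a + 3)    [distributive law]
= (−27·a^2·b − 54·a·b^2 + 66·a·b·c + 291·a^2·c + 108·a·c^2 + 120·a^2 − 96·a·b + 208·a·c + 90·a^3 + 21·b^2·c + 81·b·c^2 − 189·c^3 + 128·b·c − 168·c^2 − 9·b^3 − 24·b^2)·(9·b + 7·a + 3)    [combine like terms]
= −243·a^2·b^2 − 189·a^3·b − 81·a^2·b − 486·a·b^3 − 378·a^2·b^2 − 162·a·b^2 + 594·a·b^2·c + 462·a^2·b·c + 198·a·b·c + 2619·a^2·b·c + 2037·a^3·c + 873·a^2·c + 972·a·b·c^2 + 756·a^2·c^2 + 324·a·c^2 + 1080·a^2·b + 840·a^3 + 360·a^2 − 864·a·b^2 − 672·a^2·b − 288·a·b + 1872·a·b·c + 1456·a^2·c + 624·a·c + 810·a^3·b + 630·a^4 + 270·a^3 + 189·b^3·c + 147·a·b^2·c + 63·b^2·c + 729·b^2·c^2 + 567·a·b·c^2 + 243·b·c^2 − 1701·b·c^3 − 1323·a·c^3 − 567·c^3 + 1152·b^2·c + 896·a·b·c + 384·b·c − 1512·b·c^2 − 1176·a·c^2 − 504·c^2 − 81·b^4 − 63·a·b^3 − 27·b^3 − 216·b^3 − 168·a·b^2 − 72·b^2    [distributive law]
= −621·a^2·b^2 + 621·a^3·b + 327·a^2·b − 549·a·b^3 − 1194·a·b^2 + 741·a·b^2·c + 3081·a^2·b·c + 2966·a·b·c + 2037·a^3·c + 2329·a^2·c + 1539·a·b·c^2 + 756·a^2·c^2 − 852·a·c^2 + 1110·a^3 + 360·a^2 − 288·a·b + 624·a·c + 630·a^4 + 189·b^3·c + 1215·b^2·c + 729·b^2·c^2 − 1269·b·c^2 − 1701·b·c^3 − 1323·a·c^3 − 567·c^3 + 384·b·c − 504·c^2 − 81·b^4 − 243·b^3 − 72·b^2    [combine like terms]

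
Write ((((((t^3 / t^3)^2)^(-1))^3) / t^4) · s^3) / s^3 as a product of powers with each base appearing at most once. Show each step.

t^(-4)

((((((t^3 / t^3)^2)^(-1))^3) / t^4) · s^3) / s^3
= (((((t^3 / t^3)^2)^(-3)) / t^4) · s^3) / s^3    [power of a power]
= ((((t^3 / t^3)^(-6)) / t^4) · s^3) / s^3    [power of a power]
= (((((t^3)^(-6)) / ((t^3)^(-6))) / t^4) · s^3) / s^3    [power of a quotient]
= (((t^(-18) / ((t^3)^(-6))) / t^4) · s^3) / s^3    [power of a power]
= (((t^(-18) / t^(-18)) / t^4) · s^3) / s^3    [power of a power]
= ((t^0 / t^4) · s^3) / s^3    [quotient of powers]
= (t^(-4) · s^3) / s^3    [quotient of powers]
= t^(-4)    [quotient of powers]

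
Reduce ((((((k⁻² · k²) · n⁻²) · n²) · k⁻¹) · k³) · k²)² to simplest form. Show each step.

k⁸

((((((k⁻² · k²) · n⁻²) · n²) · k⁻¹) · k³) · k²)²
= ((((((k⁻² · k²) · n⁻²) · n²) · k⁻¹) · k³)²) · ((k²)²)    [power of a product]
= ((((((k⁻² · k²) · n⁻²) · n²) · k⁻¹)²) · ((k³)²)) · ((k²)²)    [power of a product]
= ((((((k⁻² · k²) · n⁻²) · n²)²) · ((k⁻¹)²)) · ((k³)²)) · ((k²)²)    [power of a product]
= ((((((k⁻² · k²) · n⁻²)²) · ((n²)²)) · ((k⁻¹)²)) · ((k³)²)) · ((k²)²)    [power of a product]
= ((((((k⁻² · k²)²) · ((n⁻²)²)) · ((n²)²)) · ((k⁻¹)²)) · ((k³)²)) · ((k²)²)    [power of a product]
= (((((((k⁻²)²) · ((k²)²)) · ((n⁻²)²)) · ((n²)²)) · ((k⁻¹)²)) · ((k³)²)) · ((k²)²)    [power of a product]
= (((((k⁻⁴ · ((k²)²)) · ((n⁻²)²)) · ((n²)²)) · ((k⁻¹)²)) · ((k³)²)) · ((k²)²)    [power of a power]
= (((((k⁻⁴ · k⁴) · ((n⁻²)²)) · ((n²)²)) · ((k⁻¹)²)) · ((k³)²)) · ((k²)²)    [power of a power]
= ((((k⁰ · ((n⁻²)²)) · ((n²)²)) · ((k⁻¹)²)) · ((k³)²)) · ((k²)²)    [product of powers]
= ((((k⁰ · n⁻⁴) · ((n²)²)) · ((k⁻¹)²)) · ((k³)²)) · ((k²)²)    [power of a power]
= ((((k⁰ · n⁻⁴) · n⁴) · ((k⁻¹)²)) · ((k³)²)) · ((k²)²)    [power of a power]
= ((((k⁰ · n⁻⁴) · n⁴) · k⁻²) · ((k³)²)) · ((k²)²)    [power of a power]
= ((((k⁰ · n⁻⁴) · n⁴) · k⁻²) · k⁶) · ((k²)²)    [power of a power]
= ((((k⁰ · n⁻⁴) · n⁴) · k⁻²) · k⁶) · k⁴    [power of a power]
= k⁸    [product of powers]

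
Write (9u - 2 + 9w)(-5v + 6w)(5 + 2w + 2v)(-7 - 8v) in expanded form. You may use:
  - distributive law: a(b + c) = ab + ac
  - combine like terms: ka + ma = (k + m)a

1575uv + 2430uv^2 - 2286uvw - 144uv^2w + 720uv^3 - 1890uw - 756uw^2 - 864uvw^2 - 350v - 540v^2 + 2083vw + 2462v^2w - 160v^3 + 420w - 1722w^2 - 2094vw^2 - 144v^2w^2 + 720v^3w - 756w^3 - 864vw^3

(9u - 2 + 9w)(-5v + 6w)(5 + 2w + 2v)(-7 - 8v)
= (-45uv + 54uw + 10v - 12w - 45vw + 54w^2)(5 + 2w + 2v)(-7 - 8v)    [distributive law]
= (-225uv - 90uvw - 90uv^2 + 270uw + 108uw^2 + 108uvw + 50v + 20vw + 20v^2 - 60w - 24w^2 - 24vw - 225vw - 90vw^2 - 90v^2w + 270w^2 + 108w^3 + 108vw^2)(-7 - 8v)    [distributive law]
= (-225uv + 18uvw - 90uv^2 + 270uw + 108uw^2 + 50v - 229vw + 20v^2 - 60w + 246w^2 + 18vw^2 - 90v^2w + 108w^3)(-7 - 8v)    [combine like terms]
= 1575uv + 1800uv^2 - 126uvw - 144uv^2w + 630uv^2 + 720uv^3 - 1890uw - 2160uvw - 756uw^2 - 864uvw^2 - 350v - 400v^2 + 1603vw + 1832v^2w - 140v^2 - 160v^3 + 420w + 480vw - 1722w^2 - 1968vw^2 - 126vw^2 - 144v^2w^2 + 630v^2w + 720v^3w - 756w^3 - 864vw^3    [distributive law]
= 1575uv + 2430uv^2 - 2286uvw - 144uv^2w + 720uv^3 - 1890uw - 756uw^2 - 864uvw^2 - 350v - 540v^2 + 2083vw + 2462v^2w - 160v^3 + 420w - 1722w^2 - 2094vw^2 - 144v^2w^2 + 720v^3w - 756w^3 - 864vw^3    [combine like terms]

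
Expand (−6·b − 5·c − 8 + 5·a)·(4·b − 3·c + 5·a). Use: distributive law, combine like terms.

−24·b^2 − 2·b·c − 10·a·b + 15·c^2 − 40·a·c − 32·b + 24·c − 40·a + 25·a^2

(−6·b − 5·c − 8 + 5·a)·(4·b − 3·c + 5·a)
= −24·b^2 + 18·b·c − 30·a·b − 20·b·c + 15·c^2 − 25·a·c − 32·b + 24·c − 40·a + 20·a·b − 15·a·c + 25·a^2    [distributive law]
= −24·b^2 − 2·b·c − 10·a·b + 15·c^2 − 40·a·c − 32·b + 24·c − 40·a + 25·a^2    [combine like terms]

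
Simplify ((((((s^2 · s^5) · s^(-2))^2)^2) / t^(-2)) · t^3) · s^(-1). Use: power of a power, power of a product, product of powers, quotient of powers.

s^19t^5

((((((s^2 · s^5) · s^(-2))^2)^2) / t^(-2)) · t^3) · s^(-1)
= (((((s^2 · s^5) · s^(-2))^4) / t^(-2)) · t^3) · s^(-1)    [power of a power]
= (((((s^2 · s^5)^4) · ((s^(-2))^4)) / t^(-2)) · t^3) · s^(-1)    [power of a product]
= ((((((s^2)^4) · ((s^5)^4)) · ((s^(-2))^4)) / t^(-2)) · t^3) · s^(-1)    [power of a product]
= ((((s^8 · ((s^5)^4)) · ((s^(-2))^4)) / t^(-2)) · t^3) · s^(-1)    [power of a power]
= ((((s^8 · s^20) · ((s^(-2))^4)) / t^(-2)) · t^3) · s^(-1)    [power of a power]
= (((s^28 · ((s^(-2))^4)) / t^(-2)) · t^3) · s^(-1)    [product of powers]
= (((s^28 · s^(-8)) / t^(-2)) · t^3) · s^(-1)    [power of a power]
= ((s^20 / t^(-2)) · t^3) · s^(-1)    [product of powers]
= s^19t^5    [quotient of powers; product of powers]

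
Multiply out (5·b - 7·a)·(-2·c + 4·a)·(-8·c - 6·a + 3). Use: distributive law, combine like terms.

80·b·c^2 - 100·a·b·c - 30·b·c - 120·a^2·b + 60·a·b - 112·a·c^2 + 140·a^2·c + 42·a·c + 168·a^3 - 84·a^2

(5·b - 7·a)·(-2·c + 4·a)·(-8·c - 6·a + 3)
= (-10·b·c + 20·a·b + 14·a·c - 28·a^2)·(-8·c - 6·a + 3)    [distributive law]
= 80·b·c^2 + 60·a·b·c - 30·b·c - 160·a·b·c - 120·a^2·b + 60·a·b - 112·a·c^2 - 84·a^2·c + 42·a·c + 224·a^2·c + 168·a^3 - 84·a^2    [distributive law]
= 80·b·c^2 - 100·a·b·c - 30·b·c - 120·a^2·b + 60·a·b - 112·a·c^2 + 140·a^2·c + 42·a·c + 168·a^3 - 84·a^2    [combine like terms]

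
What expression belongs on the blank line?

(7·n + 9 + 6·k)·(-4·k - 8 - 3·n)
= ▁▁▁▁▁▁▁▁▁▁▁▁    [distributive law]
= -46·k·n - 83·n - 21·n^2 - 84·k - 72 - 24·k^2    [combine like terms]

Applying distributive law to the line above:

-28·k·n - 56·n - 21·n^2 - 36·k - 72 - 27·n - 24·k^2 - 48·k - 18·k·n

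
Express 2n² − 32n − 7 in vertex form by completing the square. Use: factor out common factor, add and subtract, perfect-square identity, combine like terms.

2(n − 8)² − 135

2n² − 32n − 7
= 2(n² − 16n) − 7    [factor out 2 from the n-terms]
= 2(n² − 16n + 64 − 64) − 7    [add and subtract 64 inside the bracket]
= 2(n − 8)² − 128 − 7    [perfect-square identity]
= 2(n − 8)² − 135    [combine constants]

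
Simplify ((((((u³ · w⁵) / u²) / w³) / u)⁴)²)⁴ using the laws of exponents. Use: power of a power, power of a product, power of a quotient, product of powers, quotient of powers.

w⁶⁴

((((((u³ · w⁵) / u²) / w³) / u)⁴)²)⁴
= (((((u³ · w⁵) / u²) / w³) / u)⁴)⁸    [power of a power]
= ((((u³ · w⁵) / u²) / w³) / u)³²    [power of a power]
= ((((u³ · w⁵) / u²) / w³)³²) / (u³²)    [power of a quotient]
= ((((u³ · w⁵) / u²)³²) / ((w³)³²)) / (u³²)    [power of a quotient]
= ((((u³ · w⁵)³²) / ((u²)³²)) / ((w³)³²)) / (u³²)    [power of a quotient]
= (((((u³)³²) · ((w⁵)³²)) / ((u²)³²)) / ((w³)³²)) / (u³²)    [power of a product]
= (((u⁹⁶ · ((w⁵)³²)) / ((u²)³²)) / ((w³)³²)) / (u³²)    [power of a power]
= (((u⁹⁶ · w¹⁶⁰) / ((u²)³²)) / ((w³)³²)) / (u³²)    [power of a power]
= (((u⁹⁶ · w¹⁶⁰) / u⁶⁴) / ((w³)³²)) / (u³²)    [power of a power]
= (((u⁹⁶ · w¹⁶⁰) / u⁶⁴) / w⁹⁶) / (u³²)    [power of a power]
= w⁶⁴    [quotient of powers; product of powers]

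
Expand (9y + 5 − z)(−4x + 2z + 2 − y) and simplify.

−36xy + 19yz + 13y − 9y^2 − 20x + 8z + 10 + 4xz − 2z^2

(9y + 5 − z)(−4x + 2z + 2 − y)
= −36xy + 18yz + 18y − 9y^2 − 20x + 10z + 10 − 5y + 4xz − 2z^2 − 2z + yz    [distributive law]
= −36xy + 19yz + 13y − 9y^2 − 20x + 8z + 10 + 4xz − 2z^2    [combine like terms]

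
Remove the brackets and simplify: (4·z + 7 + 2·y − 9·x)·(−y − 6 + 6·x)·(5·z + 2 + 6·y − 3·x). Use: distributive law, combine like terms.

(4·z + 7 + 2·y − 9·x)·(−y − 6 + 6·x)·(5·z + 2 + 6·y − 3·x)
= (−4·y·z − 24·z + 24·x·z − 7·y − 42 + 42·x − 2·y² − 12·y + 12·x·y + 9·x·y + 54·x − 54·x²)·(5·z + 2 + 6·y − 3·x)    [distributive law]
= (−4·y·z − 24·z + 24·x·z − 19·y − 42 + 96·x − 2·y² + 21·x·y − 54·x²)·(5·z + 2 + 6·y − 3·x)    [combine like terms]
= −20·y·z² − 8·y·z − 24·y²·z + 12·x·y·z − 120·z² − 48·z − 144·y·z + 72·x·z + 120·x·z² + 48·x·z + 144·x·y·z − 72·x²·z − 95·y·z − 38·y − 114·y² + 57·x·y − 210·z − 84 − 252·y + 126·x + 480·x·z + 192·x + 576·x·y − 288·x² − 10·y²·z − 4·y² − 12·y³ + 6·x·y² + 105·x·y·z + 42·x·y + 126·x·y² − 63·x²·y − 270·x²·z − 108·x² − 324·x²·y + 162·x³    [distributive law]
= −20·y·z² − 247·y·z − 34·y²·z + 261·x·y·z − 120·z² − 258·z + 600·x·z + 120·x·z² − 342·x²·z − 290·y − 118·y² + 675·x·y − 84 + 318·x − 396·x² − 12·y³ + 132·x·y² − 387·x²·y + 162·x³    [combine like terms]

−20·y·z² − 247·y·z − 34·y²·z + 261·x·y·z − 120·z² − 258·z + 600·x·z + 120·x·z² − 342·x²·z − 290·y − 118·y² + 675·x·y − 84 + 318·x − 396·x² − 12·y³ + 132·x·y² − 387·x²·y + 162·x³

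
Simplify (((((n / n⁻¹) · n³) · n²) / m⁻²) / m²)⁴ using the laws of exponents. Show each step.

n²⁸

(((((n / n⁻¹) · n³) · n²) / m⁻²) / m²)⁴
= (((((n / n⁻¹) · n³) · n²) / m⁻²)⁴) / ((m²)⁴)    [power of a quotient]
= (((((n / n⁻¹) · n³) · n²)⁴) / ((m⁻²)⁴)) / ((m²)⁴)    [power of a quotient]
= (((((n / n⁻¹) · n³)⁴) · ((n²)⁴)) / ((m⁻²)⁴)) / ((m²)⁴)    [power of a product]
= (((((n / n⁻¹)⁴) · ((n³)⁴)) · ((n²)⁴)) / ((m⁻²)⁴)) / ((m²)⁴)    [power of a product]
= (((((n⁴) / ((n⁻¹)⁴)) · ((n³)⁴)) · ((n²)⁴)) / ((m⁻²)⁴)) / ((m²)⁴)    [power of a quotient]
= ((((n⁴ / n⁻⁴) · ((n³)⁴)) · ((n²)⁴)) / ((m⁻²)⁴)) / ((m²)⁴)    [power of a power]
= (((n⁸ · ((n³)⁴)) · ((n²)⁴)) / ((m⁻²)⁴)) / ((m²)⁴)    [quotient of powers]
= (((n⁸ · n¹²) · ((n²)⁴)) / ((m⁻²)⁴)) / ((m²)⁴)    [power of a power]
= ((n²⁰ · ((n²)⁴)) / ((m⁻²)⁴)) / ((m²)⁴)    [product of powers]
= ((n²⁰ · n⁸) / ((m⁻²)⁴)) / ((m²)⁴)    [power of a power]
= (n²⁸ / ((m⁻²)⁴)) / ((m²)⁴)    [product of powers]
= (n²⁸ / m⁻⁸) / ((m²)⁴)    [power of a power]
= (n²⁸ / m⁻⁸) / m⁸    [power of a power]
= n²⁸    [quotient of powers; product of powers]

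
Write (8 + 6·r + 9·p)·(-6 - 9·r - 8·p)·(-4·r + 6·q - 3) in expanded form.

(8 + 6·r + 9·p)·(-6 - 9·r - 8·p)·(-4·r + 6·q - 3)
= (-48 - 72·r - 64·p - 36·r - 54·r^2 - 48·p·r - 54·p - 81·p·r - 72·p^2)·(-4·r + 6·q - 3)    [distributive law]
= (-48 - 108·r - 118·p - 54·r^2 - 129·p·r - 72·p^2)·(-4·r + 6·q - 3)    [combine like terms]
= 192·r - 288·q + 144 + 432·r^2 - 648·q·r + 324·r + 472·p·r - 708·p·q + 354·p + 216·r^3 - 324·q·r^2 + 162·r^2 + 516·p·r^2 - 774·p·q·r + 387·p·r + 288·p^2·r - 432·p^2·q + 216·p^2    [distributive law]
= 516·r - 288·q + 144 + 594·r^2 - 648·q·r + 859·p·r - 708·p·q + 354·p + 216·r^3 - 324·q·r^2 + 516·p·r^2 - 774·p·q·r + 288·p^2·r - 432·p^2·q + 216·p^2    [combine like terms]

516·r - 288·q + 144 + 594·r^2 - 648·q·r + 859·p·r - 708·p·q + 354·p + 216·r^3 - 324·q·r^2 + 516·p·r^2 - 774·p·q·r + 288·p^2·r - 432·p^2·q + 216·p^2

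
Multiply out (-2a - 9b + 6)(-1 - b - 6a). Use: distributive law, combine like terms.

-34a + 56ab + 12a² + 3b + 9b² - 6

(-2a - 9b + 6)(-1 - b - 6a)
= 2a + 2ab + 12a² + 9b + 9b² + 54ab - 6 - 6b - 36a    [distributive law]
= -34a + 56ab + 12a² + 3b + 9b² - 6    [combine like terms]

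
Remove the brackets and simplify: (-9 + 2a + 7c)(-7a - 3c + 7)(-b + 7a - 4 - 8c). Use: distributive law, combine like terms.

-77ab + 595a^2 - 749a + 136ac - 76bc + 200c - 524c^2 + 63b + 252 + 14a^2b - 98a^3 - 273a^2c + 55abc + 293ac^2 + 21bc^2 + 168c^3

(-9 + 2a + 7c)(-7a - 3c + 7)(-b + 7a - 4 - 8c)
= (63a + 27c - 63 - 14a^2 - 6ac + 14a - 49ac - 21c^2 + 49c)(-b + 7a - 4 - 8c)    [distributive law]
= (77a + 76c - 63 - 14a^2 - 55ac - 21c^2)(-b + 7a - 4 - 8c)    [combine like terms]
= -77ab + 539a^2 - 308a - 616ac - 76bc + 532ac - 304c - 608c^2 + 63b - 441a + 252 + 504c + 14a^2b - 98a^3 + 56a^2 + 112a^2c + 55abc - 385a^2c + 220ac + 440ac^2 + 21bc^2 - 147ac^2 + 84c^2 + 168c^3    [distributive law]
= -77ab + 595a^2 - 749a + 136ac - 76bc + 200c - 524c^2 + 63b + 252 + 14a^2b - 98a^3 - 273a^2c + 55abc + 293ac^2 + 21bc^2 + 168c^3    [combine like terms]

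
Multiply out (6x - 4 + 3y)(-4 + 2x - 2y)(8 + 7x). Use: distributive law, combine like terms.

-144x - 128x^2 + 84x^3 - 76xy - 42x^2y + 128 - 32y - 48y^2 - 42xy^2

(6x - 4 + 3y)(-4 + 2x - 2y)(8 + 7x)
= (-24x + 12x^2 - 12xy + 16 - 8x + 8y - 12y + 6xy - 6y^2)(8 + 7x)    [distributive law]
= (-32x + 12x^2 - 6xy + 16 - 4y - 6y^2)(8 + 7x)    [combine like terms]
= -256x - 224x^2 + 96x^2 + 84x^3 - 48xy - 42x^2y + 128 + 112x - 32y - 28xy - 48y^2 - 42xy^2    [distributive law]
= -144x - 128x^2 + 84x^3 - 76xy - 42x^2y + 128 - 32y - 48y^2 - 42xy^2    [combine like terms]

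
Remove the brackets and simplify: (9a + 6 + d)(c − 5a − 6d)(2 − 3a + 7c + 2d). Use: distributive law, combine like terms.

(9a + 6 + d)(c − 5a − 6d)(2 − 3a + 7c + 2d)
= (9ac − 45a^2 − 54ad + 6c − 30a − 36d + cd − 5ad − 6d^2)(2 − 3a + 7c + 2d)    [distributive law]
= (9ac − 45a^2 − 59ad + 6c − 30a − 36d + cd − 6d^2)(2 − 3a + 7c + 2d)    [combine like terms]
= 18ac − 27a^2c + 63ac^2 + 18acd − 90a^2 + 135a^3 − 315a^2c − 90a^2d − 118ad + 177a^2d − 413acd − 118ad^2 + 12c − 18ac + 42c^2 + 12cd − 60a + 90a^2 − 210ac − 60ad − 72d + 108ad − 252cd − 72d^2 + 2cd − 3acd + 7c^2d + 2cd^2 − 12d^2 + 18ad^2 − 42cd^2 − 12d^3    [distributive law]
= −210ac − 342a^2c + 63ac^2 − 398acd + 135a^3 + 87a^2d − 70ad − 100ad^2 + 12c + 42c^2 − 238cd − 60a − 72d − 84d^2 + 7c^2d − 40cd^2 − 12d^3    [combine like terms]

−210ac − 342a^2c + 63ac^2 − 398acd + 135a^3 + 87a^2d − 70ad − 100ad^2 + 12c + 42c^2 − 238cd − 60a − 72d − 84d^2 + 7c^2d − 40cd^2 − 12d^3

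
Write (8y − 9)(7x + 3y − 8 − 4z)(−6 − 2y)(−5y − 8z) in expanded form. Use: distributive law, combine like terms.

1050xy² + 1680xyz + 560xy³ + 896xy²z − 190y³ − 904y²z + 240y⁴ + 64y³z − 2010y² − 2136yz − 960yz² − 512y²z² − 1890xy − 3024xz + 2160y + 3456z + 1728z²

(8y − 9)(7x + 3y − 8 − 4z)(−6 − 2y)(−5y − 8z)
= (56xy + 24y² − 64y − 32yz − 63x − 27y + 72 + 36z)(−6 − 2y)(−5y − 8z)    [distributive law]
= (56xy + 24y² − 91y − 32yz − 63x + 72 + 36z)(−6 − 2y)(−5y − 8z)    [combine like terms]
= (−336xy − 112xy² − 144y² − 48y³ + 546y + 182y² + 192yz + 64y²z + 378x + 126xy − 432 − 144y − 216z − 72yz)(−5y − 8z)    [distributive law]
= (−210xy − 112xy² + 38y² − 48y³ + 402y + 120yz + 64y²z + 378x − 432 − 216z)(−5y − 8z)    [combine like terms]
= 1050xy² + 1680xyz + 560xy³ + 896xy²z − 190y³ − 304y²z + 240y⁴ + 384y³z − 2010y² − 3216yz − 600y²z − 960yz² − 320y³z − 512y²z² − 1890xy − 3024xz + 2160y + 3456z + 1080yz + 1728z²    [distributive law]
= 1050xy² + 1680xyz + 560xy³ + 896xy²z − 190y³ − 904y²z + 240y⁴ + 64y³z − 2010y² − 2136yz − 960yz² − 512y²z² − 1890xy − 3024xz + 2160y + 3456z + 1728z²    [combine like terms]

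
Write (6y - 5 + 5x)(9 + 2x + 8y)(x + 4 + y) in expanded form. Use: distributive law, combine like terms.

257xy + 11y + 206y^2 + 62x^2y + 100xy^2 + 48y^3 + 95x - 180 + 75x^2 + 10x^3

(6y - 5 + 5x)(9 + 2x + 8y)(x + 4 + y)
= (54y + 12xy + 48y^2 - 45 - 10x - 40y + 45x + 10x^2 + 40xy)(x + 4 + y)    [distributive law]
= (14y + 52xy + 48y^2 - 45 + 35x + 10x^2)(x + 4 + y)    [combine like terms]
= 14xy + 56y + 14y^2 + 52x^2y + 208xy + 52xy^2 + 48xy^2 + 192y^2 + 48y^3 - 45x - 180 - 45y + 35x^2 + 140x + 35xy + 10x^3 + 40x^2 + 10x^2y    [distributive law]
= 257xy + 11y + 206y^2 + 62x^2y + 100xy^2 + 48y^3 + 95x - 180 + 75x^2 + 10x^3    [combine like terms]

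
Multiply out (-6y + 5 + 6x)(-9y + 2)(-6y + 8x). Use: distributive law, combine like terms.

-324y³ + 756xy² + 342y² - 528xy - 60y + 80x - 432x²y + 96x²

(-6y + 5 + 6x)(-9y + 2)(-6y + 8x)
= (54y² - 12y - 45y + 10 - 54xy + 12x)(-6y + 8x)    [distributive law]
= (54y² - 57y + 10 - 54xy + 12x)(-6y + 8x)    [combine like terms]
= -324y³ + 432xy² + 342y² - 456xy - 60y + 80x + 324xy² - 432x²y - 72xy + 96x²    [distributive law]
= -324y³ + 756xy² + 342y² - 528xy - 60y + 80x - 432x²y + 96x²    [combine like terms]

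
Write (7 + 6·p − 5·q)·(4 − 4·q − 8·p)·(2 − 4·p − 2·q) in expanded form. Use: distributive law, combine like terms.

(7 + 6·p − 5·q)·(4 − 4·q − 8·p)·(2 − 4·p − 2·q)
= (28 − 28·q − 56·p + 24·p − 24·p·q − 48·p² − 20·q + 20·q² + 40·p·q)·(2 − 4·p − 2·q)    [distributive law]
= (28 − 48·q − 32·p + 16·p·q − 48·p² + 20·q²)·(2 − 4·p − 2·q)    [combine like terms]
= 56 − 112·p − 56·q − 96·q + 192·p·q + 96·q² − 64·p + 128·p² + 64·p·q + 32·p·q − 64·p²·q − 32·p·q² − 96·p² + 192·p³ + 96·p²·q + 40·q² − 80·p·q² − 40·q³    [distributive law]
= 56 − 176·p − 152·q + 288·p·q + 136·q² + 32·p² + 32·p²·q − 112·p·q² + 192·p³ − 40·q³    [combine like terms]

56 − 176·p − 152·q + 288·p·q + 136·q² + 32·p² + 32·p²·q − 112·p·q² + 192·p³ − 40·q³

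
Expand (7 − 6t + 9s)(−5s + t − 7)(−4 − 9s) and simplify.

833s + 1062s² − 196t − 597st + 196 − 351s²t + 24t² + 54st² + 405s³

(7 − 6t + 9s)(−5s + t − 7)(−4 − 9s)
= (−35s + 7t − 49 + 30st − 6t² + 42t − 45s² + 9st − 63s)(−4 − 9s)    [distributive law]
= (−98s + 49t − 49 + 39st − 6t² − 45s²)(−4 − 9s)    [combine like terms]
= 392s + 882s² − 196t − 441st + 196 + 441s − 156st − 351s²t + 24t² + 54st² + 180s² + 405s³    [distributive law]
= 833s + 1062s² − 196t − 597st + 196 − 351s²t + 24t² + 54st² + 405s³    [combine like terms]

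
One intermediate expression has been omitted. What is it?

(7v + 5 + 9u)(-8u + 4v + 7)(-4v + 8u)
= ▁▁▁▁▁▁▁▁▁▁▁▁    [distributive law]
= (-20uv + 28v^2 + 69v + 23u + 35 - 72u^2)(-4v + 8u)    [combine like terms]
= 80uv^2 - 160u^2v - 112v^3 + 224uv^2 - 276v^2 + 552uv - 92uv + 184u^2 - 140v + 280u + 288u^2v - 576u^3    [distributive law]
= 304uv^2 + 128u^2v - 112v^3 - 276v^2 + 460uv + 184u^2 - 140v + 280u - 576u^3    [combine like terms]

Applying distributive law to the line above:

(-56uv + 28v^2 + 49v - 40u + 20v + 35 - 72u^2 + 36uv + 63u)(-4v + 8u)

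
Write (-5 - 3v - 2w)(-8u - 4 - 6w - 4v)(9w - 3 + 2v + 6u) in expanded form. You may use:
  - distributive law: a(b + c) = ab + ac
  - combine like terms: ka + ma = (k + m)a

540uw + 200uv + 240u^2 + 66w - 60 - 56v + 306w^2 + 286vw + 28v^2 + 404uvw + 120uv^2 + 144u^2v + 258vw^2 + 160v^2w + 24v^3 + 216uw^2 + 96u^2w + 108w^3

(-5 - 3v - 2w)(-8u - 4 - 6w - 4v)(9w - 3 + 2v + 6u)
= (40u + 20 + 30w + 20v + 24uv + 12v + 18vw + 12v^2 + 16uw + 8w + 12w^2 + 8vw)(9w - 3 + 2v + 6u)    [distributive law]
= (40u + 20 + 38w + 32v + 24uv + 26vw + 12v^2 + 16uw + 12w^2)(9w - 3 + 2v + 6u)    [combine like terms]
= 360uw - 120u + 80uv + 240u^2 + 180w - 60 + 40v + 120u + 342w^2 - 114w + 76vw + 228uw + 288vw - 96v + 64v^2 + 192uv + 216uvw - 72uv + 48uv^2 + 144u^2v + 234vw^2 - 78vw + 52v^2w + 156uvw + 108v^2w - 36v^2 + 24v^3 + 72uv^2 + 144uw^2 - 48uw + 32uvw + 96u^2w + 108w^3 - 36w^2 + 24vw^2 + 72uw^2    [distributive law]
= 540uw + 200uv + 240u^2 + 66w - 60 - 56v + 306w^2 + 286vw + 28v^2 + 404uvw + 120uv^2 + 144u^2v + 258vw^2 + 160v^2w + 24v^3 + 216uw^2 + 96u^2w + 108w^3    [combine like terms]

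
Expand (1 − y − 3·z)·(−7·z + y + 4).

(1 − y − 3·z)·(−7·z + y + 4)
= −7·z + y + 4 + 7·y·z − y^2 − 4·y + 21·z^2 − 3·y·z − 12·z    [distributive law]
= −19·z − 3·y + 4 + 4·y·z − y^2 + 21·z^2    [combine like terms]

−19·z − 3·y + 4 + 4·y·z − y^2 + 21·z^2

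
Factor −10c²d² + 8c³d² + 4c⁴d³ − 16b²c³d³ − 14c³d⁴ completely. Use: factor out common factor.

2c²d²(−5 + 4c + 2c²d − 8b²cd − 7cd²)

−10c²d² + 8c³d² + 4c⁴d³ − 16b²c³d³ − 14c³d⁴
= 2(−5c²d² + 4c³d² + 2c⁴d³ − 8b²c³d³ − 7c³d⁴)    [factor out 2]
= 2c²d²(−5 + 4c + 2c²d − 8b²cd − 7cd²)    [factor out c²d²]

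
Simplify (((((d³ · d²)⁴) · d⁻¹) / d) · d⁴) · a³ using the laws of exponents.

a³·d²²

(((((d³ · d²)⁴) · d⁻¹) / d) · d⁴) · a³
= ((((((d³)⁴) · ((d²)⁴)) · d⁻¹) / d) · d⁴) · a³    [power of a product]
= ((((d¹² · ((d²)⁴)) · d⁻¹) / d) · d⁴) · a³    [power of a power]
= ((((d¹² · d⁸) · d⁻¹) / d) · d⁴) · a³    [power of a power]
= (((d²⁰ · d⁻¹) / d) · d⁴) · a³    [product of powers]
= ((d¹⁹ / d) · d⁴) · a³    [product of powers]
= (d¹⁸ · d⁴) · a³    [quotient of powers]
= d²² · a³    [product of powers]
= a³·d²²    [rearrange]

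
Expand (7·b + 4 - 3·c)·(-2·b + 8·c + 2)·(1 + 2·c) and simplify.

-14·b^2 - 28·b^2·c + 74·b·c + 124·b·c^2 + 6·b + 42·c + 28·c^2 + 8 - 48·c^3

(7·b + 4 - 3·c)·(-2·b + 8·c + 2)·(1 + 2·c)
= (-14·b^2 + 56·b·c + 14·b - 8·b + 32·c + 8 + 6·b·c - 24·c^2 - 6·c)·(1 + 2·c)    [distributive law]
= (-14·b^2 + 62·b·c + 6·b + 26·c + 8 - 24·c^2)·(1 + 2·c)    [combine like terms]
= -14·b^2 - 28·b^2·c + 62·b·c + 124·b·c^2 + 6·b + 12·b·c + 26·c + 52·c^2 + 8 + 16·c - 24·c^2 - 48·c^3    [distributive law]
= -14·b^2 - 28·b^2·c + 74·b·c + 124·b·c^2 + 6·b + 42·c + 28·c^2 + 8 - 48·c^3    [combine like terms]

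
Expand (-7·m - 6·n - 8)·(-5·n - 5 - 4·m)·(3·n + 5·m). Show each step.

(-7·m - 6·n - 8)·(-5·n - 5 - 4·m)·(3·n + 5·m)
= (35·m·n + 35·m + 28·m^2 + 30·n^2 + 30·n + 24·m·n + 40·n + 40 + 32·m)·(3·n + 5·m)    [distributive law]
= (59·m·n + 67·m + 28·m^2 + 30·n^2 + 70·n + 40)·(3·n + 5·m)    [combine like terms]
= 177·m·n^2 + 295·m^2·n + 201·m·n + 335·m^2 + 84·m^2·n + 140·m^3 + 90·n^3 + 150·m·n^2 + 210·n^2 + 350·m·n + 120·n + 200·m    [distributive law]
= 327·m·n^2 + 379·m^2·n + 551·m·n + 335·m^2 + 140·m^3 + 90·n^3 + 210·n^2 + 120·n + 200·m    [combine like terms]

327·m·n^2 + 379·m^2·n + 551·m·n + 335·m^2 + 140·m^3 + 90·n^3 + 210·n^2 + 120·n + 200·m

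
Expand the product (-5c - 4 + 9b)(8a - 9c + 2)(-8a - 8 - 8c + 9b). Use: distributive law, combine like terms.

320a^2c + 368ac - 40ac^2 - 288abc - 568c^2 - 360c^3 + 1053bc^2 - 144c + 738bc + 256a^2 + 320a - 1008ab + 64 - 216b - 576a^2b + 648ab^2 - 729b^2c + 162b^2

(-5c - 4 + 9b)(8a - 9c + 2)(-8a - 8 - 8c + 9b)
= (-40ac + 45c^2 - 10c - 32a + 36c - 8 + 72ab - 81bc + 18b)(-8a - 8 - 8c + 9b)    [distributive law]
= (-40ac + 45c^2 + 26c - 32a - 8 + 72ab - 81bc + 18b)(-8a - 8 - 8c + 9b)    [combine like terms]
= 320a^2c + 320ac + 320ac^2 - 360abc - 360ac^2 - 360c^2 - 360c^3 + 405bc^2 - 208ac - 208c - 208c^2 + 234bc + 256a^2 + 256a + 256ac - 288ab + 64a + 64 + 64c - 72b - 576a^2b - 576ab - 576abc + 648ab^2 + 648abc + 648bc + 648bc^2 - 729b^2c - 144ab - 144b - 144bc + 162b^2    [distributive law]
= 320a^2c + 368ac - 40ac^2 - 288abc - 568c^2 - 360c^3 + 1053bc^2 - 144c + 738bc + 256a^2 + 320a - 1008ab + 64 - 216b - 576a^2b + 648ab^2 - 729b^2c + 162b^2    [combine like terms]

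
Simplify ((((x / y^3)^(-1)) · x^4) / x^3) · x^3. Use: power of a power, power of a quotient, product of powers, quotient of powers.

((((x / y^3)^(-1)) · x^4) / x^3) · x^3
= ((((x^(-1)) / ((y^3)^(-1))) · x^4) / x^3) · x^3    [power of a quotient]
= (((x^(-1) / y^(-3)) · x^4) / x^3) · x^3    [power of a power]
= x^3·y^3    [quotient of powers; product of powers]

x^3·y^3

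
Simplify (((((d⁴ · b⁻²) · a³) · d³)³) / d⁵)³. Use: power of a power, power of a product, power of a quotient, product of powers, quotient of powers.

a²⁷b⁻¹⁸d⁴⁸

(((((d⁴ · b⁻²) · a³) · d³)³) / d⁵)³
= (((((d⁴ · b⁻²) · a³) · d³)³)³) / ((d⁵)³)    [power of a quotient]
= ((((d⁴ · b⁻²) · a³) · d³)⁹) / ((d⁵)³)    [power of a power]
= ((((d⁴ · b⁻²) · a³)⁹) · ((d³)⁹)) / ((d⁵)³)    [power of a product]
= ((((d⁴ · b⁻²)⁹) · ((a³)⁹)) · ((d³)⁹)) / ((d⁵)³)    [power of a product]
= (((((d⁴)⁹) · ((b⁻²)⁹)) · ((a³)⁹)) · ((d³)⁹)) / ((d⁵)³)    [power of a product]
= (((d³⁶ · ((b⁻²)⁹)) · ((a³)⁹)) · ((d³)⁹)) / ((d⁵)³)    [power of a power]
= (((d³⁶ · b⁻¹⁸) · ((a³)⁹)) · ((d³)⁹)) / ((d⁵)³)    [power of a power]
= (((d³⁶ · b⁻¹⁸) · a²⁷) · ((d³)⁹)) / ((d⁵)³)    [power of a power]
= (((d³⁶ · b⁻¹⁸) · a²⁷) · d²⁷) / ((d⁵)³)    [power of a power]
= (((d³⁶ · b⁻¹⁸) · a²⁷) · d²⁷) / d¹⁵    [power of a power]
= a²⁷b⁻¹⁸d⁴⁸    [quotient of powers; product of powers]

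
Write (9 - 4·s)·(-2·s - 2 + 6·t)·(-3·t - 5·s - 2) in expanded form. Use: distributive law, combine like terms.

(9 - 4·s)·(-2·s - 2 + 6·t)·(-3·t - 5·s - 2)
= (-18·s - 18 + 54·t + 8·s² + 8·s - 24·s·t)·(-3·t - 5·s - 2)    [distributive law]
= (-10·s - 18 + 54·t + 8·s² - 24·s·t)·(-3·t - 5·s - 2)    [combine like terms]
= 30·s·t + 50·s² + 20·s + 54·t + 90·s + 36 - 162·t² - 270·s·t - 108·t - 24·s²·t - 40·s³ - 16·s² + 72·s·t² + 120·s²·t + 48·s·t    [distributive law]
= -192·s·t + 34·s² + 110·s - 54·t + 36 - 162·t² + 96·s²·t - 40·s³ + 72·s·t²    [combine like terms]

-192·s·t + 34·s² + 110·s - 54·t + 36 - 162·t² + 96·s²·t - 40·s³ + 72·s·t²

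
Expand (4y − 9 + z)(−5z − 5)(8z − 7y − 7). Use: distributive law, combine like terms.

(4y − 9 + z)(−5z − 5)(8z − 7y − 7)
= (−20yz − 20y + 45z + 45 − 5z^2 − 5z)(8z − 7y − 7)    [distributive law]
= (−20yz − 20y + 40z + 45 − 5z^2)(8z − 7y − 7)    [combine like terms]
= −160yz^2 + 140y^2z + 140yz − 160yz + 140y^2 + 140y + 320z^2 − 280yz − 280z + 360z − 315y − 315 − 40z^3 + 35yz^2 + 35z^2    [distributive law]
= −125yz^2 + 140y^2z − 300yz + 140y^2 − 175y + 355z^2 + 80z − 315 − 40z^3    [combine like terms]

−125yz^2 + 140y^2z − 300yz + 140y^2 − 175y + 355z^2 + 80z − 315 − 40z^3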